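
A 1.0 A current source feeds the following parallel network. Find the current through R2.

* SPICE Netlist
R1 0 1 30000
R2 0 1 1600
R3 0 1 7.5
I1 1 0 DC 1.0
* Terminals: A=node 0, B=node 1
All resistors sit directly between nodes 0 and 1, so they are in parallel and share one voltage V; the full source current 1 A splits among them.
1/R_par = 1/30000 + 1/1600 + 1/7.5 = 0.134 S  =>  R_par = 7.463 Ω
V = I × R_par = 1 × 7.463 = 7.463 V
I_R2 = V/R2 = 7.463/1600 = 0.004664 A

Final answer: 0.004664 A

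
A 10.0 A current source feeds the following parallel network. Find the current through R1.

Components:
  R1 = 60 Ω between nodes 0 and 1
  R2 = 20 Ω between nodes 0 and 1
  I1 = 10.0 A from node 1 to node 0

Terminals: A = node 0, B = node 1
All resistors sit directly between nodes 0 and 1, so they are in parallel and share one voltage V; the full source current 10 A splits among them.
1/R_par = 1/60 + 1/20 = 0.06667 S  =>  R_par = 15 Ω
V = I × R_par = 10 × 15 = 150 V
I_R1 = V/R1 = 150/60 = 2.5 A

Final answer: 2.5 A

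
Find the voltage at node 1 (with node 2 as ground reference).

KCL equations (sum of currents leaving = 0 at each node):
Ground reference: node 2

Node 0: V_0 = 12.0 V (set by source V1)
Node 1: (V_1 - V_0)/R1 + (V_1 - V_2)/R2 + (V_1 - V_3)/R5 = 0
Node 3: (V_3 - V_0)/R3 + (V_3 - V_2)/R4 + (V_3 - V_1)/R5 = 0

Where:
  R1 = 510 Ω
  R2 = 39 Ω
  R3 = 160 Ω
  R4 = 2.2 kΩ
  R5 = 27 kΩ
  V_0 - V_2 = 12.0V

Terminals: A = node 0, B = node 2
Nodal analysis, taking node 2 as the 0 V reference.
Source V1 fixes V_0 = 12 V.
KCL at each unknown node (sum of currents leaving = 0; resistances in Ω):
  Node 1: (V_1 - 12)/510 + (V_1 - 0)/39 + (V_1 - V_3)/27000 = 0
  Node 3: (V_3 - 12)/160 + (V_3 - 0)/2200 + (V_3 - V_1)/27000 = 0
Collecting terms (coefficients in siemens):
  0.02764·V_1 - 0.00003704·V_3 = 0.02353
  0.006742·V_3 - 0.00003704·V_1 = 0.075
Determinant D = (0.02764)(0.006742) - (-0.00003704)(-0.00003704) = 0.0001863
V_1 = [(0.02353)(0.006742) - (-0.00003704)(0.075)]/D = 0.8662 V
V_3 = [(0.02764)(0.075) - (0.02353)(-0.00003704)]/D = 11.13 V
The requested potential is V_1 = 0.8662 V.

Final answer: V_1 = 0.8662 V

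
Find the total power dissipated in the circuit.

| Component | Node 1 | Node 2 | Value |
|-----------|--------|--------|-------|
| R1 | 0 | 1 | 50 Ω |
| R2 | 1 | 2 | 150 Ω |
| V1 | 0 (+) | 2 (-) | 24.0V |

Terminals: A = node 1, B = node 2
Nodal analysis, taking node 2 as the 0 V reference.
Source V1 fixes V_0 = 24 V.
KCL at each unknown node (sum of currents leaving = 0; resistances in Ω):
  Node 1: (V_1 - 24)/50 + (V_1 - 0)/150 = 0
Collecting terms: 0.02667 × V_1 = 0.48  =>  V_1 = 18 V
Power in each resistor, P = (ΔV)²/R:
  P_R1 = (24 - 18)²/50 = 0.72 W
  P_R2 = (18 - 0)²/150 = 2.16 W
P_total = P_R1 + P_R2 = 2.88 W

Final answer: 2.88 W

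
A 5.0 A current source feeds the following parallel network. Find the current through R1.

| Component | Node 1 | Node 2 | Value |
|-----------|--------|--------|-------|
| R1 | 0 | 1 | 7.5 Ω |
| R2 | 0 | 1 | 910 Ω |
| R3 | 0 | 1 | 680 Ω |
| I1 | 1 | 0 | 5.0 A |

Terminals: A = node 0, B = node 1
All resistors sit directly between nodes 0 and 1, so they are in parallel and share one voltage V; the full source current 5 A splits among them.
1/R_par = 1/7.5 + 1/910 + 1/680 = 0.1359 S  =>  R_par = 7.358 Ω
V = I × R_par = 5 × 7.358 = 36.79 V
I_R1 = V/R1 = 36.79/7.5 = 4.905 A

Final answer: 4.905 A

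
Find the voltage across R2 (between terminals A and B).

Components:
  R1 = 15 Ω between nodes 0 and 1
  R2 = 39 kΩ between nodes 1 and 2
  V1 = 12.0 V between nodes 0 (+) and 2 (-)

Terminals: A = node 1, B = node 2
R1 and R2 are in series across V1 (node 0 → node 1 → node 2), and the output A–B is taken across R2, so this is a voltage divider.
Series current: I = V1/(R1 + R2) = 12/(15 + 39000) = 12/39020 = 0.0003076 A
V_R2 = I × R2 = V1 × R2/(R1 + R2) = 12 × 39000/39020 = 12 V

Final answer: 12 V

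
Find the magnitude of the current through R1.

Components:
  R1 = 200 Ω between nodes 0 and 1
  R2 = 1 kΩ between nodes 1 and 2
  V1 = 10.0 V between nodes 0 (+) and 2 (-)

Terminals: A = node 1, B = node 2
Nodal analysis, taking node 2 as the 0 V reference.
Source V1 fixes V_0 = 10 V.
KCL at each unknown node (sum of currents leaving = 0; resistances in Ω):
  Node 1: (V_1 - 10)/200 + (V_1 - 0)/1000 = 0
Collecting terms: 0.006 × V_1 = 0.05  =>  V_1 = 8.333 V
I_R1 = (V_0 - V_1)/R1 = (10 - 8.333)/200 = 0.008333 A
|I_R1| = 0.008333 A

Final answer: |I_R1| = 0.008333 A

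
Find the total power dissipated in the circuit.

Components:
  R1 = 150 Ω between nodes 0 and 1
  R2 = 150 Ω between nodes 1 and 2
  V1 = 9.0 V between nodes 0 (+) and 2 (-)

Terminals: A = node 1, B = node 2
Nodal analysis, taking node 2 as the 0 V reference.
Source V1 fixes V_0 = 9 V.
KCL at each unknown node (sum of currents leaving = 0; resistances in Ω):
  Node 1: (V_1 - 9)/150 + (V_1 - 0)/150 = 0
Collecting terms: 0.01333 × V_1 = 0.06  =>  V_1 = 4.5 V
Power in each resistor, P = (ΔV)²/R:
  P_R1 = (9 - 4.5)²/150 = 0.135 W
  P_R2 = (4.5 - 0)²/150 = 0.135 W
P_total = P_R1 + P_R2 = 0.27 W

Final answer: 0.27 W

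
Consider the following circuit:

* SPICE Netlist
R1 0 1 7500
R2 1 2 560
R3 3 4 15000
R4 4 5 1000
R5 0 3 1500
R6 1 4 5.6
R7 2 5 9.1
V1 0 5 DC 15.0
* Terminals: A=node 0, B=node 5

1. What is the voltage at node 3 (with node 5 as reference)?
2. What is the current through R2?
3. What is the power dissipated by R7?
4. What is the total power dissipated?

Nodal analysis, taking node 5 as the 0 V reference.
Source V1 fixes V_0 = 15 V.
KCL at each unknown node (sum of currents leaving = 0; resistances in Ω):
  Node 1: (V_1 - 15)/7500 + (V_1 - V_2)/560 + (V_1 - V_4)/5.6 = 0
  Node 2: (V_2 - V_1)/560 + (V_2 - 0)/9.1 = 0
  Node 3: (V_3 - V_4)/15000 + (V_3 - 15)/1500 = 0
  Node 4: (V_4 - V_3)/15000 + (V_4 - 0)/1000 + (V_4 - V_1)/5.6 = 0
Collecting terms (coefficients in siemens):
  0.1805·V_1 - 0.001786·V_2 - 0.1786·V_4 = 0.002
  0.1117·V_2 - 0.001786·V_1 = 0
  0.0007333·V_3 - 0.00006667·V_4 = 0.01
  0.1796·V_4 - 0.1786·V_1 - 0.00006667·V_3 = 0
Solving these 4 simultaneous equations (Gaussian elimination) gives:
  V_1 = 0.986 V, V_2 = 0.01577 V, V_3 = 13.73 V, V_4 = 0.9853 V
Part 1:
  Read off the nodal solution: V_3 = 13.73 V
Part 2:
  I_R2 = (V_1 - V_2)/R2 = (0.986 - 0.01577)/560 = 0.001733 A
  Magnitude: I_R2 = 0.001733 A
Part 3:
  I_R7 = (V_2 - V_5)/R7 = (0.01577 - 0)/9.1 = 0.001733 A
  P_R7 = I_R7² × R7 = (0.001733)² × 9.1 = 0.00002732 W
Part 4:
  Power in each resistor, P = (ΔV)²/R:
    P_R1 = (15 - 0.986)²/7500 = 0.02619 W
    P_R2 = (0.986 - 0.01577)²/560 = 0.001681 W
    P_R3 = (13.73 - 0.9853)²/15000 = 0.01082 W
    P_R4 = (0.9853 - 0)²/1000 = 0.0009708 W
    P_R5 = (15 - 13.73)²/1500 = 0.001082 W
    P_R6 = (0.986 - 0.9853)²/5.6 = 0.0000001034 W
    P_R7 = (0.01577 - 0)²/9.1 = 0.00002732 W
  P_total = P_R1 + P_R2 + P_R3 + P_R4 + P_R5 + P_R6 + P_R7 = 0.04077 W

Final answers:
1. V_3 = 13.73 V
2. I_R2 = 0.001733 A
3. P_R7 = 2.732e-05 W
4. P_total = 0.04077 W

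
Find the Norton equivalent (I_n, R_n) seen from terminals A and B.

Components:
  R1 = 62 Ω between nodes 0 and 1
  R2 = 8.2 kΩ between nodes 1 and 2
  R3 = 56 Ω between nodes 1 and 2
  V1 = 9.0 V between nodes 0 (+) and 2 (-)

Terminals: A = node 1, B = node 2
Find the Thévenin equivalent first; then I_n = V_th/R_th and R_n = R_th.
Step 1 — V_th is the open-circuit voltage V_A - V_B (nothing connected across the terminals).
Nodal analysis, taking node 2 as the 0 V reference.
Source V1 fixes V_0 = 9 V.
KCL at each unknown node (sum of currents leaving = 0; resistances in Ω):
  Node 1: (V_1 - 9)/62 + (V_1 - 0)/8200 + (V_1 - 0)/56 = 0
Collecting terms: 0.03411 × V_1 = 0.1452  =>  V_1 = 4.256 V
V_th = V_1 - V_2 = 4.256 - 0 = 4.256 V
Step 2 — R_th: zero the source — replace V1 by a short circuit (node 2 merges into node 0) — and find the resistance seen between A (node 1) and B (node 0).
Reduce the network between node 1 (A) and node 0 (B) by series/parallel combination:
  Rp1 = R1 ‖ R2 ‖ R3 (parallel, all between nodes 0 and 1) = 1/(1/62 + 1/8200 + 1/56) = 29.32 Ω
R_th = 29.32 Ω
I_n = V_th/R_th = 4.256/29.32 = 0.1452 A, and R_n = R_th = 29.32 Ω

Final answer: I_n = 0.1452 A, R_n = 29.32 Ω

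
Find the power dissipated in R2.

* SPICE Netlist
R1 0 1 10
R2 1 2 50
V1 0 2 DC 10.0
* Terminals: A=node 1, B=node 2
Nodal analysis, taking node 2 as the 0 V reference.
Source V1 fixes V_0 = 10 V.
KCL at each unknown node (sum of currents leaving = 0; resistances in Ω):
  Node 1: (V_1 - 10)/10 + (V_1 - 0)/50 = 0
Collecting terms: 0.12 × V_1 = 1  =>  V_1 = 8.333 V
I_R2 = (V_1 - V_2)/R2 = (8.333 - 0)/50 = 0.1667 A
P_R2 = I_R2² × R2 = (0.1667)² × 50 = 1.389 W

Final answer: 1.389 W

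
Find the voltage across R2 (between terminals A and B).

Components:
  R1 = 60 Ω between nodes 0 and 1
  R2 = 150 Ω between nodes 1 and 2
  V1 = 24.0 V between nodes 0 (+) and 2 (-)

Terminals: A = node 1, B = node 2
R1 and R2 are in series across V1 (node 0 → node 1 → node 2), and the output A–B is taken across R2, so this is a voltage divider.
Series current: I = V1/(R1 + R2) = 24/(60 + 150) = 24/210 = 0.1143 A
V_R2 = I × R2 = V1 × R2/(R1 + R2) = 24 × 150/210 = 17.14 V

Final answer: 17.14 V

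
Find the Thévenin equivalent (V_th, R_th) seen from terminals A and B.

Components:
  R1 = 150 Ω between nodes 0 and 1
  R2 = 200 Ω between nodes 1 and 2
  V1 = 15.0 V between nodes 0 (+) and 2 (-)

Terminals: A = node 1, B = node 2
Step 1 — V_th is the open-circuit voltage V_A - V_B (nothing connected across the terminals).
Nodal analysis, taking node 2 as the 0 V reference.
Source V1 fixes V_0 = 15 V.
KCL at each unknown node (sum of currents leaving = 0; resistances in Ω):
  Node 1: (V_1 - 15)/150 + (V_1 - 0)/200 = 0
Collecting terms: 0.01167 × V_1 = 0.1  =>  V_1 = 8.571 V
V_th = V_1 - V_2 = 8.571 - 0 = 8.571 V
Step 2 — R_th: zero the source — replace V1 by a short circuit (node 2 merges into node 0) — and find the resistance seen between A (node 1) and B (node 0).
Reduce the network between node 1 (A) and node 0 (B) by series/parallel combination:
  Rp1 = R1 ‖ R2 (parallel, both between nodes 0 and 1) = 1/(1/150 + 1/200) = 85.71 Ω
R_th = 85.71 Ω

Final answer: V_th = 8.571 V, R_th = 85.71 Ω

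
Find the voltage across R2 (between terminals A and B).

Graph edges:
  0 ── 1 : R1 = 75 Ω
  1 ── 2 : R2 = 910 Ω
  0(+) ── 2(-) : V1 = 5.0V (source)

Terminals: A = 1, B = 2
R1 and R2 are in series across V1 (node 0 → node 1 → node 2), and the output A–B is taken across R2, so this is a voltage divider.
Series current: I = V1/(R1 + R2) = 5/(75 + 910) = 5/985 = 0.005076 A
V_R2 = I × R2 = V1 × R2/(R1 + R2) = 5 × 910/985 = 4.619 V

Final answer: 4.619 V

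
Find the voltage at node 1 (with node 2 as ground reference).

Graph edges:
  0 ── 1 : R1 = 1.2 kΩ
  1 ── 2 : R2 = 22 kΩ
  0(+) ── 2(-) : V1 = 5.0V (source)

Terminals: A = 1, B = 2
Nodal analysis, taking node 2 as the 0 V reference.
Source V1 fixes V_0 = 5 V.
KCL at each unknown node (sum of currents leaving = 0; resistances in Ω):
  Node 1: (V_1 - 5)/1200 + (V_1 - 0)/22000 = 0
Collecting terms: 0.0008788 × V_1 = 0.004167  =>  V_1 = 4.741 V
The requested potential is V_1 = 4.741 V.

Final answer: V_1 = 4.741 V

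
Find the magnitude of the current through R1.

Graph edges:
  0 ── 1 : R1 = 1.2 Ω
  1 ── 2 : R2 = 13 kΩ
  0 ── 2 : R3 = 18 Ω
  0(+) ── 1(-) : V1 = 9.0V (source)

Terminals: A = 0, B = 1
Nodal analysis, taking node 1 as the 0 V reference.
Source V1 fixes V_0 = 9 V.
KCL at each unknown node (sum of currents leaving = 0; resistances in Ω):
  Node 2: (V_2 - 0)/13000 + (V_2 - 9)/18 = 0
Collecting terms: 0.05563 × V_2 = 0.5  =>  V_2 = 8.988 V
I_R1 = (V_0 - V_1)/R1 = (9 - 0)/1.2 = 7.5 A
|I_R1| = 7.5 A

Final answer: |I_R1| = 7.5 A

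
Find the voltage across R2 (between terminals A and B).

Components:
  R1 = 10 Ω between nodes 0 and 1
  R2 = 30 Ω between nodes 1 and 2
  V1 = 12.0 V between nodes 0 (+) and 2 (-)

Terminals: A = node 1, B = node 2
R1 and R2 are in series across V1 (node 0 → node 1 → node 2), and the output A–B is taken across R2, so this is a voltage divider.
Series current: I = V1/(R1 + R2) = 12/(10 + 30) = 12/40 = 0.3 A
V_R2 = I × R2 = V1 × R2/(R1 + R2) = 12 × 30/40 = 9 V

Final answer: 9 V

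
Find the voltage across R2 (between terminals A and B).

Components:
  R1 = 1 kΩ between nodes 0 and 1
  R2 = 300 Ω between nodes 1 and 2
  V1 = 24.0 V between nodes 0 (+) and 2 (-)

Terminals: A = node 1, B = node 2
R1 and R2 are in series across V1 (node 0 → node 1 → node 2), and the output A–B is taken across R2, so this is a voltage divider.
Series current: I = V1/(R1 + R2) = 24/(1000 + 300) = 24/1300 = 0.01846 A
V_R2 = I × R2 = V1 × R2/(R1 + R2) = 24 × 300/1300 = 5.538 V

Final answer: 5.538 V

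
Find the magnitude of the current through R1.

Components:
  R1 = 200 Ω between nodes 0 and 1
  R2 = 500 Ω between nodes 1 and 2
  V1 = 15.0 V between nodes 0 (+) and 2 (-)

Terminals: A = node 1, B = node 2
Nodal analysis, taking node 2 as the 0 V reference.
Source V1 fixes V_0 = 15 V.
KCL at each unknown node (sum of currents leaving = 0; resistances in Ω):
  Node 1: (V_1 - 15)/200 + (V_1 - 0)/500 = 0
Collecting terms: 0.007 × V_1 = 0.075  =>  V_1 = 10.71 V
I_R1 = (V_0 - V_1)/R1 = (15 - 10.71)/200 = 0.02143 A
|I_R1| = 0.02143 A

Final answer: |I_R1| = 0.02143 A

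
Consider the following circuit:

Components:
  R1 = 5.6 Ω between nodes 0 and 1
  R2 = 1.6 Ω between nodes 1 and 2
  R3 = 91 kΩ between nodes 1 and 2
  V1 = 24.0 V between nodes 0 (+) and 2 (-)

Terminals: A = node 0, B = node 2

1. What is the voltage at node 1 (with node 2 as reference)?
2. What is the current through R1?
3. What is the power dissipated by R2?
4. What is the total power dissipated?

Nodal analysis, taking node 2 as the 0 V reference.
Source V1 fixes V_0 = 24 V.
KCL at each unknown node (sum of currents leaving = 0; resistances in Ω):
  Node 1: (V_1 - 24)/5.6 + (V_1 - 0)/1.6 + (V_1 - 0)/91000 = 0
Collecting terms: 0.8036 × V_1 = 4.286  =>  V_1 = 5.333 V
Part 1:
  Read off the nodal solution: V_1 = 5.333 V
Part 2:
  I_R1 = (V_0 - V_1)/R1 = (24 - 5.333)/5.6 = 3.333 A
  Magnitude: I_R1 = 3.333 A
Part 3:
  I_R2 = (V_1 - V_2)/R2 = (5.333 - 0)/1.6 = 3.333 A
  P_R2 = I_R2² × R2 = (3.333)² × 1.6 = 17.78 W
Part 4:
  Power in each resistor, P = (ΔV)²/R:
    P_R1 = (24 - 5.333)²/5.6 = 62.22 W
    P_R2 = (5.333 - 0)²/1.6 = 17.78 W
    P_R3 = (5.333 - 0)²/91000 = 0.0003126 W
  P_total = P_R1 + P_R2 + P_R3 = 80 W

Final answers:
1. V_1 = 5.333 V
2. I_R1 = 3.333 A
3. P_R2 = 17.78 W
4. P_total = 80 W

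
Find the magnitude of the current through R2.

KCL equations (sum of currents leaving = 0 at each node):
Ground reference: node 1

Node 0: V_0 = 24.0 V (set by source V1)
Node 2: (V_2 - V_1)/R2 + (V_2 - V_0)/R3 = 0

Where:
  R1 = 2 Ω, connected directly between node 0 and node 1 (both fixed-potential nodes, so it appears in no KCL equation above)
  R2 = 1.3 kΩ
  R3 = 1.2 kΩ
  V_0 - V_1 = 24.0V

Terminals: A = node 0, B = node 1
Nodal analysis, taking node 1 as the 0 V reference.
Source V1 fixes V_0 = 24 V.
KCL at each unknown node (sum of currents leaving = 0; resistances in Ω):
  Node 2: (V_2 - 0)/1300 + (V_2 - 24)/1200 = 0
Collecting terms: 0.001603 × V_2 = 0.02  =>  V_2 = 12.48 V
I_R2 = (V_1 - V_2)/R2 = (0 - 12.48)/1300 = -0.0096 A
|I_R2| = 0.0096 A

Final answer: |I_R2| = 0.0096 A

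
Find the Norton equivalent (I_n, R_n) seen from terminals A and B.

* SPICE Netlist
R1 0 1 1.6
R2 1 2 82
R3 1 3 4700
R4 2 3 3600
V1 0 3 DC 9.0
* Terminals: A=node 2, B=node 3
Find the Thévenin equivalent first; then I_n = V_th/R_th and R_n = R_th.
Step 1 — V_th is the open-circuit voltage V_A - V_B (nothing connected across the terminals).
Nodal analysis, taking node 3 as the 0 V reference.
Source V1 fixes V_0 = 9 V.
KCL at each unknown node (sum of currents leaving = 0; resistances in Ω):
  Node 1: (V_1 - 9)/1.6 + (V_1 - V_2)/82 + (V_1 - 0)/4700 = 0
  Node 2: (V_2 - V_1)/82 + (V_2 - 0)/3600 = 0
Collecting terms (coefficients in siemens):
  0.6374·V_1 - 0.0122·V_2 = 5.625
  0.01247·V_2 - 0.0122·V_1 = 0
Determinant D = (0.6374)(0.01247) - (-0.0122)(-0.0122) = 0.007802
V_1 = [(5.625)(0.01247) - (-0.0122)(0)]/D = 8.993 V
V_2 = [(0.6374)(0) - (5.625)(-0.0122)]/D = 8.793 V
V_th = V_2 - V_3 = 8.793 - 0 = 8.793 V
Step 2 — R_th: zero the source — replace V1 by a short circuit (node 3 merges into node 0) — and find the resistance seen between A (node 2) and B (node 0).
Reduce the network between node 2 (A) and node 0 (B) by series/parallel combination:
  Rp1 = R1 ‖ R3 (parallel, both between nodes 0 and 1) = 1/(1/1.6 + 1/4700) = 1.599 Ω
  Rs1 = R2 + Rp1 (series, joined only at node 1) = 82 + 1.599 = 83.6 Ω
  Rp2 = R4 ‖ Rs1 (parallel, both between nodes 0 and 2) = 1/(1/3600 + 1/83.6) = 81.7 Ω
R_th = 81.7 Ω
I_n = V_th/R_th = 8.793/81.7 = 0.1076 A, and R_n = R_th = 81.7 Ω

Final answer: I_n = 0.1076 A, R_n = 81.7 Ω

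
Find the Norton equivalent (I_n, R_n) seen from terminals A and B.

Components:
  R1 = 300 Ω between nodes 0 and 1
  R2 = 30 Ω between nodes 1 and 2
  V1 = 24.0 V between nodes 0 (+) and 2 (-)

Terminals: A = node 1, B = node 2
Find the Thévenin equivalent first; then I_n = V_th/R_th and R_n = R_th.
Step 1 — V_th is the open-circuit voltage V_A - V_B (nothing connected across the terminals).
Nodal analysis, taking node 2 as the 0 V reference.
Source V1 fixes V_0 = 24 V.
KCL at each unknown node (sum of currents leaving = 0; resistances in Ω):
  Node 1: (V_1 - 24)/300 + (V_1 - 0)/30 = 0
Collecting terms: 0.03667 × V_1 = 0.08  =>  V_1 = 2.182 V
V_th = V_1 - V_2 = 2.182 - 0 = 2.182 V
Step 2 — R_th: zero the source — replace V1 by a short circuit (node 2 merges into node 0) — and find the resistance seen between A (node 1) and B (node 0).
Reduce the network between node 1 (A) and node 0 (B) by series/parallel combination:
  Rp1 = R1 ‖ R2 (parallel, both between nodes 0 and 1) = 1/(1/300 + 1/30) = 27.27 Ω
R_th = 27.27 Ω
I_n = V_th/R_th = 2.182/27.27 = 0.08 A, and R_n = R_th = 27.27 Ω

Final answer: I_n = 0.08 A, R_n = 27.27 Ω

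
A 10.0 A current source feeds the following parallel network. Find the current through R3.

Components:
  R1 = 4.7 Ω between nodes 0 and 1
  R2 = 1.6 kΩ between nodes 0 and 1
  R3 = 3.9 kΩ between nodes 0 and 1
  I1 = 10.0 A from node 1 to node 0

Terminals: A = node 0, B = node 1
All resistors sit directly between nodes 0 and 1, so they are in parallel and share one voltage V; the full source current 10 A splits among them.
1/R_par = 1/4.7 + 1/1600 + 1/3900 = 0.2136 S  =>  R_par = 4.681 Ω
V = I × R_par = 10 × 4.681 = 46.81 V
I_R3 = V/R3 = 46.81/3900 = 0.012 A

Final answer: 0.012 A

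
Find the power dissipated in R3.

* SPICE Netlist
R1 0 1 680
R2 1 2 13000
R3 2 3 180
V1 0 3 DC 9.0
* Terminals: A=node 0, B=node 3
Nodal analysis, taking node 3 as the 0 V reference.
Source V1 fixes V_0 = 9 V.
KCL at each unknown node (sum of currents leaving = 0; resistances in Ω):
  Node 1: (V_1 - 9)/680 + (V_1 - V_2)/13000 = 0
  Node 2: (V_2 - V_1)/13000 + (V_2 - 0)/180 = 0
Collecting terms (coefficients in siemens):
  0.001548·V_1 - 0.00007692·V_2 = 0.01324
  0.005632·V_2 - 0.00007692·V_1 = 0
Determinant D = (0.001548)(0.005632) - (-0.00007692)(-0.00007692) = 0.00000871
V_1 = [(0.01324)(0.005632) - (-0.00007692)(0)]/D = 8.558 V
V_2 = [(0.001548)(0) - (0.01324)(-0.00007692)]/D = 0.1169 V
I_R3 = (V_2 - V_3)/R3 = (0.1169 - 0)/180 = 0.0006494 A
P_R3 = I_R3² × R3 = (0.0006494)² × 180 = 0.0000759 W

Final answer: 7.59e-05 W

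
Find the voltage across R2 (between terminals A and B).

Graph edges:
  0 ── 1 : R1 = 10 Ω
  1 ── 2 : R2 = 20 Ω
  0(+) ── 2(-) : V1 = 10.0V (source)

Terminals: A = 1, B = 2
R1 and R2 are in series across V1 (node 0 → node 1 → node 2), and the output A–B is taken across R2, so this is a voltage divider.
Series current: I = V1/(R1 + R2) = 10/(10 + 20) = 10/30 = 0.3333 A
V_R2 = I × R2 = V1 × R2/(R1 + R2) = 10 × 20/30 = 6.667 V

Final answer: 6.667 V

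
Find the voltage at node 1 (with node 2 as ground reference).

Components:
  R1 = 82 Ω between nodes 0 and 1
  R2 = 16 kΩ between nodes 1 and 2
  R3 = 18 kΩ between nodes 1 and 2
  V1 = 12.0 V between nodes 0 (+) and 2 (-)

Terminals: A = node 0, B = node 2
Nodal analysis, taking node 2 as the 0 V reference.
Source V1 fixes V_0 = 12 V.
KCL at each unknown node (sum of currents leaving = 0; resistances in Ω):
  Node 1: (V_1 - 12)/82 + (V_1 - 0)/16000 + (V_1 - 0)/18000 = 0
Collecting terms: 0.01231 × V_1 = 0.1463  =>  V_1 = 11.88 V
The requested potential is V_1 = 11.88 V.

Final answer: V_1 = 11.88 V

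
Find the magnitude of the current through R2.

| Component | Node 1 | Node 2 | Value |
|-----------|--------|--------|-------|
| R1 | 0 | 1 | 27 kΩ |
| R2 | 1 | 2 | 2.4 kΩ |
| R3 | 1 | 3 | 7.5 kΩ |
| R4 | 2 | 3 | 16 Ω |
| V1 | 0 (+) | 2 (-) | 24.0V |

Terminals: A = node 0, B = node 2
Nodal analysis, taking node 2 as the 0 V reference.
Source V1 fixes V_0 = 24 V.
KCL at each unknown node (sum of currents leaving = 0; resistances in Ω):
  Node 1: (V_1 - 24)/27000 + (V_1 - 0)/2400 + (V_1 - V_3)/7500 = 0
  Node 3: (V_3 - V_1)/7500 + (V_3 - 0)/16 = 0
Collecting terms (coefficients in siemens):
  0.000587·V_1 - 0.0001333·V_3 = 0.0008889
  0.06263·V_3 - 0.0001333·V_1 = 0
Determinant D = (0.000587)(0.06263) - (-0.0001333)(-0.0001333) = 0.00003675
V_1 = [(0.0008889)(0.06263) - (-0.0001333)(0)]/D = 1.515 V
V_3 = [(0.000587)(0) - (0.0008889)(-0.0001333)]/D = 0.003225 V
I_R2 = (V_1 - V_2)/R2 = (1.515 - 0)/2400 = 0.0006312 A
|I_R2| = 0.0006312 A

Final answer: |I_R2| = 0.0006312 A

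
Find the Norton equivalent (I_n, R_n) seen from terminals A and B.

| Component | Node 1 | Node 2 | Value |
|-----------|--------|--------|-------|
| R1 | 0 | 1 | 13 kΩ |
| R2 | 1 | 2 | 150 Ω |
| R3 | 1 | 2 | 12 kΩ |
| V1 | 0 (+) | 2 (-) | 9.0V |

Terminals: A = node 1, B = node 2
Find the Thévenin equivalent first; then I_n = V_th/R_th and R_n = R_th.
Step 1 — V_th is the open-circuit voltage V_A - V_B (nothing connected across the terminals).
Nodal analysis, taking node 2 as the 0 V reference.
Source V1 fixes V_0 = 9 V.
KCL at each unknown node (sum of currents leaving = 0; resistances in Ω):
  Node 1: (V_1 - 9)/13000 + (V_1 - 0)/150 + (V_1 - 0)/12000 = 0
Collecting terms: 0.006827 × V_1 = 0.0006923  =>  V_1 = 0.1014 V
V_th = V_1 - V_2 = 0.1014 - 0 = 0.1014 V
Step 2 — R_th: zero the source — replace V1 by a short circuit (node 2 merges into node 0) — and find the resistance seen between A (node 1) and B (node 0).
Reduce the network between node 1 (A) and node 0 (B) by series/parallel combination:
  Rp1 = R1 ‖ R2 ‖ R3 (parallel, all between nodes 0 and 1) = 1/(1/13000 + 1/150 + 1/12000) = 146.5 Ω
R_th = 146.5 Ω
I_n = V_th/R_th = 0.1014/146.5 = 0.0006923 A, and R_n = R_th = 146.5 Ω

Final answer: I_n = 0.0006923 A, R_n = 146.5 Ω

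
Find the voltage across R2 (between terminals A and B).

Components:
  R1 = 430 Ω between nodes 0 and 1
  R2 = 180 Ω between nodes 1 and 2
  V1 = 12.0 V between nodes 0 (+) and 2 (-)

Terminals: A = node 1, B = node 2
R1 and R2 are in series across V1 (node 0 → node 1 → node 2), and the output A–B is taken across R2, so this is a voltage divider.
Series current: I = V1/(R1 + R2) = 12/(430 + 180) = 12/610 = 0.01967 A
V_R2 = I × R2 = V1 × R2/(R1 + R2) = 12 × 180/610 = 3.541 V

Final answer: 3.541 V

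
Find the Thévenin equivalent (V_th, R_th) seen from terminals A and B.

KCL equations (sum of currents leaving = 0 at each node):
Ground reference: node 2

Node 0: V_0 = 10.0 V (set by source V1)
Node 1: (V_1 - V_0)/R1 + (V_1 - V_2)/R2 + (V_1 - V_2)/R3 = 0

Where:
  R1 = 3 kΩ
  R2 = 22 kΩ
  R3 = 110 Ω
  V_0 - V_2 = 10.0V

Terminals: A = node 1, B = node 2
Step 1 — V_th is the open-circuit voltage V_A - V_B (nothing connected across the terminals).
Nodal analysis, taking node 2 as the 0 V reference.
Source V1 fixes V_0 = 10 V.
KCL at each unknown node (sum of currents leaving = 0; resistances in Ω):
  Node 1: (V_1 - 10)/3000 + (V_1 - 0)/22000 + (V_1 - 0)/110 = 0
Collecting terms: 0.00947 × V_1 = 0.003333  =>  V_1 = 0.352 V
V_th = V_1 - V_2 = 0.352 - 0 = 0.352 V
Step 2 — R_th: zero the source — replace V1 by a short circuit (node 2 merges into node 0) — and find the resistance seen between A (node 1) and B (node 0).
Reduce the network between node 1 (A) and node 0 (B) by series/parallel combination:
  Rp1 = R1 ‖ R2 ‖ R3 (parallel, all between nodes 0 and 1) = 1/(1/3000 + 1/22000 + 1/110) = 105.6 Ω
R_th = 105.6 Ω

Final answer: V_th = 0.352 V, R_th = 105.6 Ω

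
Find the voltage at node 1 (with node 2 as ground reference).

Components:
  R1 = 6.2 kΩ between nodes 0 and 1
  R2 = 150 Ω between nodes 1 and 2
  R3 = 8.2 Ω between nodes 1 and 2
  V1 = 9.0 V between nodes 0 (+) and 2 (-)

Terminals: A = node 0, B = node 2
Nodal analysis, taking node 2 as the 0 V reference.
Source V1 fixes V_0 = 9 V.
KCL at each unknown node (sum of currents leaving = 0; resistances in Ω):
  Node 1: (V_1 - 9)/6200 + (V_1 - 0)/150 + (V_1 - 0)/8.2 = 0
Collecting terms: 0.1288 × V_1 = 0.001452  =>  V_1 = 0.01127 V
The requested potential is V_1 = 0.01127 V.

Final answer: V_1 = 0.01127 V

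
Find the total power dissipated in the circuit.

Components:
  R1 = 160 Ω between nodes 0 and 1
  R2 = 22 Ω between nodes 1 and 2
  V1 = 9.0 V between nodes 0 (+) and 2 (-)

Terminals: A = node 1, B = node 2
Nodal analysis, taking node 2 as the 0 V reference.
Source V1 fixes V_0 = 9 V.
KCL at each unknown node (sum of currents leaving = 0; resistances in Ω):
  Node 1: (V_1 - 9)/160 + (V_1 - 0)/22 = 0
Collecting terms: 0.0517 × V_1 = 0.05625  =>  V_1 = 1.088 V
Power in each resistor, P = (ΔV)²/R:
  P_R1 = (9 - 1.088)²/160 = 0.3913 W
  P_R2 = (1.088 - 0)²/22 = 0.0538 W
P_total = P_R1 + P_R2 = 0.4451 W

Final answer: 0.4451 W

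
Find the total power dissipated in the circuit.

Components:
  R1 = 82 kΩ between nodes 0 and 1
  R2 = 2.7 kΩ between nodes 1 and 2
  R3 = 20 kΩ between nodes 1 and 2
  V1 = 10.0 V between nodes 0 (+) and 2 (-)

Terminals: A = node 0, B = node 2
Nodal analysis, taking node 2 as the 0 V reference.
Source V1 fixes V_0 = 10 V.
KCL at each unknown node (sum of currents leaving = 0; resistances in Ω):
  Node 1: (V_1 - 10)/82000 + (V_1 - 0)/2700 + (V_1 - 0)/20000 = 0
Collecting terms: 0.0004326 × V_1 = 0.000122  =>  V_1 = 0.2819 V
Power in each resistor, P = (ΔV)²/R:
  P_R1 = (10 - 0.2819)²/82000 = 0.001152 W
  P_R2 = (0.2819 - 0)²/2700 = 0.00002944 W
  P_R3 = (0.2819 - 0)²/20000 = 0.000003974 W
P_total = P_R1 + P_R2 + P_R3 = 0.001185 W

Final answer: 0.001185 W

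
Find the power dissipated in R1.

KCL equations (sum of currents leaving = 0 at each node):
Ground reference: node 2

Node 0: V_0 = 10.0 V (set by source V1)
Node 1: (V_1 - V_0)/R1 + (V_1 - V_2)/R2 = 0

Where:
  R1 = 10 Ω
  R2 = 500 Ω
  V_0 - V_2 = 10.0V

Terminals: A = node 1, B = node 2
Nodal analysis, taking node 2 as the 0 V reference.
Source V1 fixes V_0 = 10 V.
KCL at each unknown node (sum of currents leaving = 0; resistances in Ω):
  Node 1: (V_1 - 10)/10 + (V_1 - 0)/500 = 0
Collecting terms: 0.102 × V_1 = 1  =>  V_1 = 9.804 V
I_R1 = (V_0 - V_1)/R1 = (10 - 9.804)/10 = 0.01961 A
P_R1 = I_R1² × R1 = (0.01961)² × 10 = 0.003845 W

Final answer: 0.003845 W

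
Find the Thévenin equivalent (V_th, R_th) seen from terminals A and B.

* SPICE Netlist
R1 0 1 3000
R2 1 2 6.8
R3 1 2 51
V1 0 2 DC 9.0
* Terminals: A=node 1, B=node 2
Step 1 — V_th is the open-circuit voltage V_A - V_B (nothing connected across the terminals).
Nodal analysis, taking node 2 as the 0 V reference.
Source V1 fixes V_0 = 9 V.
KCL at each unknown node (sum of currents leaving = 0; resistances in Ω):
  Node 1: (V_1 - 9)/3000 + (V_1 - 0)/6.8 + (V_1 - 0)/51 = 0
Collecting terms: 0.167 × V_1 = 0.003  =>  V_1 = 0.01796 V
V_th = V_1 - V_2 = 0.01796 - 0 = 0.01796 V
Step 2 — R_th: zero the source — replace V1 by a short circuit (node 2 merges into node 0) — and find the resistance seen between A (node 1) and B (node 0).
Reduce the network between node 1 (A) and node 0 (B) by series/parallel combination:
  Rp1 = R1 ‖ R2 ‖ R3 (parallel, all between nodes 0 and 1) = 1/(1/3000 + 1/6.8 + 1/51) = 5.988 Ω
R_th = 5.988 Ω

Final answer: V_th = 0.01796 V, R_th = 5.988 Ω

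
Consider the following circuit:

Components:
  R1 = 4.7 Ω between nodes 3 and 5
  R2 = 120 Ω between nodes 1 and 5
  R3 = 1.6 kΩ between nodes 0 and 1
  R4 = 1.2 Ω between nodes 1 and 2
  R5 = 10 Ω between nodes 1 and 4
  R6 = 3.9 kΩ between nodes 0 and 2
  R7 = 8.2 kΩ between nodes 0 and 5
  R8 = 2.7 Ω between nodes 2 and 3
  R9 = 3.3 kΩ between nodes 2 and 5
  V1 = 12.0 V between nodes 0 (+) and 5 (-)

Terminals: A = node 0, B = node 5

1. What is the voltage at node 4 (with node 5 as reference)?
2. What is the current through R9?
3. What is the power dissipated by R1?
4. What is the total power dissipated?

Nodal analysis, taking node 5 as the 0 V reference.
Source V1 fixes V_0 = 12 V.
KCL at each unknown node (sum of currents leaving = 0; resistances in Ω):
  Node 1: (V_1 - 0)/120 + (V_1 - 12)/1600 + (V_1 - V_2)/1.2 + (V_1 - V_4)/10 = 0
  Node 2: (V_2 - V_1)/1.2 + (V_2 - 12)/3900 + (V_2 - V_3)/2.7 + (V_2 - 0)/3300 = 0
  Node 3: (V_3 - 0)/4.7 + (V_3 - V_2)/2.7 = 0
  Node 4: (V_4 - V_1)/10 = 0
Collecting terms (coefficients in siemens):
  0.9423·V_1 - 0.8333·V_2 - 0.1·V_4 = 0.0075
  1.204·V_2 - 0.8333·V_1 - 0.3704·V_3 = 0.003077
  0.5831·V_3 - 0.3704·V_2 = 0
  0.1·V_4 - 0.1·V_1 = 0
Solving these 4 simultaneous equations (Gaussian elimination) gives:
  V_1 = 0.08075 V, V_2 = 0.07262 V, V_3 = 0.04612 V, V_4 = 0.08075 V
Part 1:
  Read off the nodal solution: V_4 = 0.08075 V
Part 2:
  I_R9 = (V_2 - V_5)/R9 = (0.07262 - 0)/3300 = 0.000022 A
  Magnitude: I_R9 = 0.000022 A
Part 3:
  I_R1 = (V_3 - V_5)/R1 = (0.04612 - 0)/4.7 = 0.009813 A
  P_R1 = I_R1² × R1 = (0.009813)² × 4.7 = 0.0004526 W
Part 4:
  Power in each resistor, P = (ΔV)²/R:
    P_R1 = (0.04612 - 0)²/4.7 = 0.0004526 W
    P_R2 = (0.08075 - 0)²/120 = 0.00005433 W
    P_R3 = (12 - 0.08075)²/1600 = 0.08879 W
    P_R4 = (0.08075 - 0.07262)²/1.2 = 0.00005511 W
    P_R5 = (0.08075 - 0.08075)²/10 = 0 W
    P_R6 = (12 - 0.07262)²/3900 = 0.03648 W
    P_R7 = (12 - 0)²/8200 = 0.01756 W
    P_R8 = (0.07262 - 0.04612)²/2.7 = 0.00026 W
    P_R9 = (0.07262 - 0)²/3300 = 0.000001598 W
  P_total = P_R1 + P_R2 + P_R3 + P_R4 + P_R5 + P_R6 + P_R7 + P_R8 + P_R9 = 0.1437 W

Final answers:
1. V_4 = 0.08075 V
2. I_R9 = 2.2e-05 A
3. P_R1 = 0.0004526 W
4. P_total = 0.1437 W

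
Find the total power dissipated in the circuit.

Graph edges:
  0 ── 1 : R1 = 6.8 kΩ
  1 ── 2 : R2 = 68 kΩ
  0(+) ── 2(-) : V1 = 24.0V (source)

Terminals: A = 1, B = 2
Nodal analysis, taking node 2 as the 0 V reference.
Source V1 fixes V_0 = 24 V.
KCL at each unknown node (sum of currents leaving = 0; resistances in Ω):
  Node 1: (V_1 - 24)/6800 + (V_1 - 0)/68000 = 0
Collecting terms: 0.0001618 × V_1 = 0.003529  =>  V_1 = 21.82 V
Power in each resistor, P = (ΔV)²/R:
  P_R1 = (24 - 21.82)²/6800 = 0.0007 W
  P_R2 = (21.82 - 0)²/68000 = 0.007 W
P_total = P_R1 + P_R2 = 0.007701 W

Final answer: 0.007701 W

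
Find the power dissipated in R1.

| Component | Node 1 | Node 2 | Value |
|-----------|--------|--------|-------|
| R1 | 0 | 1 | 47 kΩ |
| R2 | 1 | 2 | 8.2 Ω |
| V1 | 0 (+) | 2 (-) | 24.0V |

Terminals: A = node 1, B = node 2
Nodal analysis, taking node 2 as the 0 V reference.
Source V1 fixes V_0 = 24 V.
KCL at each unknown node (sum of currents leaving = 0; resistances in Ω):
  Node 1: (V_1 - 24)/47000 + (V_1 - 0)/8.2 = 0
Collecting terms: 0.122 × V_1 = 0.0005106  =>  V_1 = 0.004187 V
I_R1 = (V_0 - V_1)/R1 = (24 - 0.004187)/47000 = 0.0005105 A
P_R1 = I_R1² × R1 = (0.0005105)² × 47000 = 0.01225 W

Final answer: 0.01225 W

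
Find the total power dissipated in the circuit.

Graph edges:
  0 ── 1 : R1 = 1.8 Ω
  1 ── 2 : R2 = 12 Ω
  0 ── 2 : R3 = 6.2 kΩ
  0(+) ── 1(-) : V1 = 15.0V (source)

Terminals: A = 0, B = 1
Nodal analysis, taking node 1 as the 0 V reference.
Source V1 fixes V_0 = 15 V.
KCL at each unknown node (sum of currents leaving = 0; resistances in Ω):
  Node 2: (V_2 - 0)/12 + (V_2 - 15)/6200 = 0
Collecting terms: 0.08349 × V_2 = 0.002419  =>  V_2 = 0.02898 V
Power in each resistor, P = (ΔV)²/R:
  P_R1 = (15 - 0)²/1.8 = 125 W
  P_R2 = (0 - 0.02898)²/12 = 0.00006997 W
  P_R3 = (15 - 0.02898)²/6200 = 0.03615 W
P_total = P_R1 + P_R2 + P_R3 = 125 W

Final answer: 125 W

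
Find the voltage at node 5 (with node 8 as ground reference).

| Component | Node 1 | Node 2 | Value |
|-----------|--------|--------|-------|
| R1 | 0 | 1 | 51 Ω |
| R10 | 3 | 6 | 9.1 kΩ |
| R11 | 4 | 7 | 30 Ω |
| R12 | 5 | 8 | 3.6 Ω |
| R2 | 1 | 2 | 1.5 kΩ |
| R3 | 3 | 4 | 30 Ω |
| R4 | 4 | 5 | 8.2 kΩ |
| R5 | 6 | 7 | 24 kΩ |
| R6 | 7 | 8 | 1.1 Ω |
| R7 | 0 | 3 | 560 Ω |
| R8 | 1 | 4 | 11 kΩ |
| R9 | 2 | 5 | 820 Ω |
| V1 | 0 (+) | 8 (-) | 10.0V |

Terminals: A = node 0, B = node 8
Nodal analysis, taking node 8 as the 0 V reference.
Source V1 fixes V_0 = 10 V.
KCL at each unknown node (sum of currents leaving = 0; resistances in Ω):
  Node 1: (V_1 - 10)/51 + (V_1 - V_2)/1500 + (V_1 - V_4)/11000 = 0
  Node 2: (V_2 - V_1)/1500 + (V_2 - V_5)/820 = 0
  Node 3: (V_3 - V_4)/30 + (V_3 - 10)/560 + (V_3 - V_6)/9100 = 0
  Node 4: (V_4 - V_3)/30 + (V_4 - V_5)/8200 + (V_4 - V_1)/11000 + (V_4 - V_7)/30 = 0
  Node 5: (V_5 - V_4)/8200 + (V_5 - V_2)/820 + (V_5 - 0)/3.6 = 0
  Node 6: (V_6 - V_7)/24000 + (V_6 - V_3)/9100 = 0
  Node 7: (V_7 - V_6)/24000 + (V_7 - 0)/1.1 + (V_7 - V_4)/30 = 0
Collecting terms (coefficients in siemens):
  0.02037·V_1 - 0.0006667·V_2 - 0.00009091·V_4 = 0.1961
  0.001886·V_2 - 0.0006667·V_1 - 0.00122·V_5 = 0
  0.03523·V_3 - 0.03333·V_4 - 0.0001099·V_6 = 0.01786
  0.06688·V_4 - 0.00009091·V_1 - 0.03333·V_3 - 0.000122·V_5 - 0.03333·V_7 = 0
  0.2791·V_5 - 0.00122·V_2 - 0.000122·V_4 = 0
  0.0001516·V_6 - 0.0001099·V_3 - 0.00004167·V_7 = 0
  0.9425·V_7 - 0.03333·V_4 - 0.00004167·V_6 = 0
Solving these 7 simultaneous equations (Gaussian elimination) gives:
  V_1 = 9.743 V, V_2 = 3.454 V, V_3 = 1.004 V, V_4 = 0.5229 V
  V_5 = 0.01532 V, V_6 = 0.733 V, V_7 = 0.01852 V
The requested potential is V_5 = 0.01532 V.

Final answer: V_5 = 0.01532 V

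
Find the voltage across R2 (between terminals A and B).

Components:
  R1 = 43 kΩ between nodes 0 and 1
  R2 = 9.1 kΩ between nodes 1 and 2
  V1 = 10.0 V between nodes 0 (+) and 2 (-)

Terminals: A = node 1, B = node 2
R1 and R2 are in series across V1 (node 0 → node 1 → node 2), and the output A–B is taken across R2, so this is a voltage divider.
Series current: I = V1/(R1 + R2) = 10/(43000 + 9100) = 10/52100 = 0.0001919 A
V_R2 = I × R2 = V1 × R2/(R1 + R2) = 10 × 9100/52100 = 1.747 V

Final answer: 1.747 V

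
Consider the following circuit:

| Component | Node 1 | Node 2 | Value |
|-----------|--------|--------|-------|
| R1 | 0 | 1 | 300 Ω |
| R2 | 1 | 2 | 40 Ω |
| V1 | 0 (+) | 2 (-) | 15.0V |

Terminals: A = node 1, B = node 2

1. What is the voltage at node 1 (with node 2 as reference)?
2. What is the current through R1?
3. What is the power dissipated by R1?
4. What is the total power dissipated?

Nodal analysis, taking node 2 as the 0 V reference.
Source V1 fixes V_0 = 15 V.
KCL at each unknown node (sum of currents leaving = 0; resistances in Ω):
  Node 1: (V_1 - 15)/300 + (V_1 - 0)/40 = 0
Collecting terms: 0.02833 × V_1 = 0.05  =>  V_1 = 1.765 V
Part 1:
  Read off the nodal solution: V_1 = 1.765 V
Part 2:
  I_R1 = (V_0 - V_1)/R1 = (15 - 1.765)/300 = 0.04412 A
  Magnitude: I_R1 = 0.04412 A
Part 3:
  I_R1 = (V_0 - V_1)/R1 = (15 - 1.765)/300 = 0.04412 A
  P_R1 = I_R1² × R1 = (0.04412)² × 300 = 0.5839 W
Part 4:
  Power in each resistor, P = (ΔV)²/R:
    P_R1 = (15 - 1.765)²/300 = 0.5839 W
    P_R2 = (1.765 - 0)²/40 = 0.07785 W
  P_total = P_R1 + P_R2 = 0.6618 W

Final answers:
1. V_1 = 1.765 V
2. I_R1 = 0.04412 A
3. P_R1 = 0.5839 W
4. P_total = 0.6618 W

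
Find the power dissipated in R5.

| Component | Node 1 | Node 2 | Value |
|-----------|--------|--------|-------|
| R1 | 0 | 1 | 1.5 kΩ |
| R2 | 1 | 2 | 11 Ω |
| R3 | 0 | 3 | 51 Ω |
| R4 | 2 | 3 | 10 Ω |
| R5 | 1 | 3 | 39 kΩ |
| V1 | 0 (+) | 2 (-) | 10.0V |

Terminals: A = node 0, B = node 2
Nodal analysis, taking node 2 as the 0 V reference.
Source V1 fixes V_0 = 10 V.
KCL at each unknown node (sum of currents leaving = 0; resistances in Ω):
  Node 1: (V_1 - 10)/1500 + (V_1 - 0)/11 + (V_1 - V_3)/39000 = 0
  Node 3: (V_3 - 10)/51 + (V_3 - 0)/10 + (V_3 - V_1)/39000 = 0
Collecting terms (coefficients in siemens):
  0.0916·V_1 - 0.00002564·V_3 = 0.006667
  0.1196·V_3 - 0.00002564·V_1 = 0.1961
Determinant D = (0.0916)(0.1196) - (-0.00002564)(-0.00002564) = 0.01096
V_1 = [(0.006667)(0.1196) - (-0.00002564)(0.1961)]/D = 0.07324 V
V_3 = [(0.0916)(0.1961) - (0.006667)(-0.00002564)]/D = 1.639 V
I_R5 = (V_1 - V_3)/R5 = (0.07324 - 1.639)/39000 = -0.00004015 A
P_R5 = I_R5² × R5 = (-0.00004015)² × 39000 = 0.00006286 W

Final answer: 6.286e-05 W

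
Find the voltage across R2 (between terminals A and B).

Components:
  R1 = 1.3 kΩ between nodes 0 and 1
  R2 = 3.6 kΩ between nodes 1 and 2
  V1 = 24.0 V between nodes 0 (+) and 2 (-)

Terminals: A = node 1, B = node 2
R1 and R2 are in series across V1 (node 0 → node 1 → node 2), and the output A–B is taken across R2, so this is a voltage divider.
Series current: I = V1/(R1 + R2) = 24/(1300 + 3600) = 24/4900 = 0.004898 A
V_R2 = I × R2 = V1 × R2/(R1 + R2) = 24 × 3600/4900 = 17.63 V

Final answer: 17.63 V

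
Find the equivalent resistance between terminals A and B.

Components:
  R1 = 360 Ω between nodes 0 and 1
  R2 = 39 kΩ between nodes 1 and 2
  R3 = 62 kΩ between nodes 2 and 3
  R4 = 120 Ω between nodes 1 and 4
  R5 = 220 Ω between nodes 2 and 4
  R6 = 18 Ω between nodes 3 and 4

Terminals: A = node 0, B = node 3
The network is not a plain series/parallel combination. Inject a 1 A test current into terminal A (node 0) and return it from terminal B (node 3); then R_eq = V_A / (1 A).
Nodal analysis, taking node 3 as the 0 V reference.
Current source I_test pushes 1 A into node 0 and draws it out of node 3.
KCL at each unknown node (sum of currents leaving = 0; resistances in Ω):
  Node 0: (V_0 - V_1)/360 - 1 = 0
  Node 1: (V_1 - V_0)/360 + (V_1 - V_2)/39000 + (V_1 - V_4)/120 = 0
  Node 2: (V_2 - V_1)/39000 + (V_2 - 0)/62000 + (V_2 - V_4)/220 = 0
  Node 4: (V_4 - V_1)/120 + (V_4 - V_2)/220 + (V_4 - 0)/18 = 0
Collecting terms (coefficients in siemens):
  0.002778·V_0 - 0.002778·V_1 = 1
  0.01114·V_1 - 0.002778·V_0 - 0.00002564·V_2 - 0.008333·V_4 = 0
  0.004587·V_2 - 0.00002564·V_1 - 0.004545·V_4 = 0
  0.06843·V_4 - 0.008333·V_1 - 0.004545·V_2 = 0
Solving these 4 simultaneous equations (Gaussian elimination) gives:
  V_0 = 497.6 V, V_1 = 137.6 V, V_2 = 18.6 V, V_4 = 17.99 V
R_eq = V_0 / 1 A = 497.6 Ω

Final answer: 497.6 Ω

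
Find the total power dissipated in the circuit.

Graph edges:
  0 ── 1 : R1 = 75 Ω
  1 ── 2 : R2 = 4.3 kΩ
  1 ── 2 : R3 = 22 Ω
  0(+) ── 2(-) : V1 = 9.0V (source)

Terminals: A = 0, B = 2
Nodal analysis, taking node 2 as the 0 V reference.
Source V1 fixes V_0 = 9 V.
KCL at each unknown node (sum of currents leaving = 0; resistances in Ω):
  Node 1: (V_1 - 9)/75 + (V_1 - 0)/4300 + (V_1 - 0)/22 = 0
Collecting terms: 0.05902 × V_1 = 0.12  =>  V_1 = 2.033 V
Power in each resistor, P = (ΔV)²/R:
  P_R1 = (9 - 2.033)²/75 = 0.6472 W
  P_R2 = (2.033 - 0)²/4300 = 0.0009614 W
  P_R3 = (2.033 - 0)²/22 = 0.1879 W
P_total = P_R1 + P_R2 + P_R3 = 0.836 W

Final answer: 0.836 W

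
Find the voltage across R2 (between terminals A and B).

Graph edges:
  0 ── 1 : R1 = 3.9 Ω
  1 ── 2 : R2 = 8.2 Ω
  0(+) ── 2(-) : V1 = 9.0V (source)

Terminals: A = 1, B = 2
R1 and R2 are in series across V1 (node 0 → node 1 → node 2), and the output A–B is taken across R2, so this is a voltage divider.
Series current: I = V1/(R1 + R2) = 9/(3.9 + 8.2) = 9/12.1 = 0.7438 A
V_R2 = I × R2 = V1 × R2/(R1 + R2) = 9 × 8.2/12.1 = 6.099 V

Final answer: 6.099 V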